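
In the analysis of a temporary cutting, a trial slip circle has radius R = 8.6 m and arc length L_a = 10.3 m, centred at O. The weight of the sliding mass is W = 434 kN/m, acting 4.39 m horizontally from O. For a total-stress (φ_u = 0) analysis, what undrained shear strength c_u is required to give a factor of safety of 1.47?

c_u = 31.6 kPa

FS = c_u·L_a·R / (W·d), so c_u = FS·W·d / (L_a·R).
c_u = 1.47·434·4.39 / (10.30·8.6) = 2800.7 / 88.58 = 31.62 kPa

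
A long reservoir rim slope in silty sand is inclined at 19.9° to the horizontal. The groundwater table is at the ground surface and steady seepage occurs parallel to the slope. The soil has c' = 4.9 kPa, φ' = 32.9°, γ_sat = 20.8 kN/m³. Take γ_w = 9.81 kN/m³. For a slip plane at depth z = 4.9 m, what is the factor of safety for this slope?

With seepage parallel to the slope and the water table at the surface, the effective normal stress on the slip plane uses the buoyant unit weight γ' = γ_sat − γ_w while the driving shear stress uses γ_sat:
FS = [c' + γ' z cos²β tanφ'] / [γ_sat z sinβ cosβ]
γ' = 20.8 − 9.81 = 10.99 kN/m³
Numerator = 4.9 + 10.99·4.9·cos²19.9°·tan32.9° = 4.9 + 10.99·4.9·0.8841·0.6469 = 35.702 kPa
Denominator = 20.8·4.9·sin19.9°·cos19.9° = 20.8·4.9·0.3404·0.9403 = 32.620 kPa
FS = 35.702 / 32.620 = 1.094

FS = 1.09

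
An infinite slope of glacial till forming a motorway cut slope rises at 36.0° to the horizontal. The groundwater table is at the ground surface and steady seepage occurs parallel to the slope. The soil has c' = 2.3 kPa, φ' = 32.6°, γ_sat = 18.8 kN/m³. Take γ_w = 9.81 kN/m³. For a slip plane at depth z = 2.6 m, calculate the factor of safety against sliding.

With seepage parallel to the slope and the water table at the surface, the effective normal stress on the slip plane uses the buoyant unit weight γ' = γ_sat − γ_w while the driving shear stress uses γ_sat:
FS = [c' + γ' z cos²β tanφ'] / [γ_sat z sinβ cosβ]
γ' = 18.8 − 9.81 = 8.99 kN/m³
Numerator = 2.3 + 8.99·2.6·cos²36.0°·tan32.6° = 2.3 + 8.99·2.6·0.6545·0.6395 = 12.084 kPa
Denominator = 18.8·2.6·sin36.0°·cos36.0° = 18.8·2.6·0.5878·0.8090 = 23.244 kPa
FS = 12.084 / 23.244 = 0.520

FS = 0.52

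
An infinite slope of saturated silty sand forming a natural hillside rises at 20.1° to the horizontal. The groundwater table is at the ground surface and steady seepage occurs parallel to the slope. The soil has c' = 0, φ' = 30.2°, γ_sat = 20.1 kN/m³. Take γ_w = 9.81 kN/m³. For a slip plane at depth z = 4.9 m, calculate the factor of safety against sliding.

FS = 0.81

With seepage parallel to the slope and the water table at the surface, the effective normal stress on the slip plane uses the buoyant unit weight γ' = γ_sat − γ_w while the driving shear stress uses γ_sat:
FS = [c' + γ' z cos²β tanφ'] / [γ_sat z sinβ cosβ]
(For c' = 0 this reduces to FS = (γ'/γ_sat)·tanφ'/tanβ.)
γ' = 20.1 − 9.81 = 10.29 kN/m³
Numerator = 0.0 + 10.29·4.9·cos²20.1°·tan30.2° = 0.0 + 10.29·4.9·0.8819·0.5820 = 25.880 kPa
Denominator = 20.1·4.9·sin20.1°·cos20.1° = 20.1·4.9·0.3437·0.9391 = 31.786 kPa
FS = 25.880 / 31.786 = 0.814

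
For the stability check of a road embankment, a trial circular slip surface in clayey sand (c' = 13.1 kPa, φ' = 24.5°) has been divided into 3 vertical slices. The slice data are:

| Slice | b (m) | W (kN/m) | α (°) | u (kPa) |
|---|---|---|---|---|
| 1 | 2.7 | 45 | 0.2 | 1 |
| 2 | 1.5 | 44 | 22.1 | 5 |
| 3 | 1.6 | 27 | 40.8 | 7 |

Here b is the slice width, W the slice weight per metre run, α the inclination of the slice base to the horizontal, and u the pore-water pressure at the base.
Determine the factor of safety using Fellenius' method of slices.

Ordinary method of slices: FS = Σ[c'·Δl_i + (W_i cosα_i − u_i·Δl_i)·tanφ'] / Σ W_i sinα_i, with Δl_i = b_i / cosα_i.
Slice 1: Δl = 2.7/cos0.2° = 2.700 m; N'_1 = 45·cos0.2° − 1·2.700 = 42.3; c'Δl = 35.37; W sinα = 0.2
Slice 2: Δl = 1.5/cos22.1° = 1.619 m; N'_2 = 44·cos22.1° − 5·1.619 = 32.7; c'Δl = 21.21; W sinα = 16.6
Slice 3: Δl = 1.6/cos40.8° = 2.114 m; N'_3 = 27·cos40.8° − 7·2.114 = 5.6; c'Δl = 27.69; W sinα = 17.6
Σc'Δl = 84.3 kN/m; ΣN' = 80.6 kN/m; ΣW sinα = 34.4 kN/m
Resisting = 84.3 + 80.6·tan24.5° = 84.3 + 36.7 = 121.0 kN/m
FS = 121.0 / 34.4 = 3.522

FS = 3.52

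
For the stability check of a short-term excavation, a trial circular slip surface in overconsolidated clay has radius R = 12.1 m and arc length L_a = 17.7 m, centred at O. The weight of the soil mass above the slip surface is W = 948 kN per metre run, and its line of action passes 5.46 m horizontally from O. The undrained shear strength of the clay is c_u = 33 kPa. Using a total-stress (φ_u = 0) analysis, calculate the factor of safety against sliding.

Taking moments about the centre O, the resisting moment is provided by the undrained shear strength acting along the arc:
M_R = c_u·L_a·R = 33·17.70·12.1 = 7067.6 kN·m/m
M_D = W·d = 948·5.46 = 5176.1 kN·m/m
FS = M_R / M_D = 7067.6 / 5176.1 = 1.365

FS = 1.37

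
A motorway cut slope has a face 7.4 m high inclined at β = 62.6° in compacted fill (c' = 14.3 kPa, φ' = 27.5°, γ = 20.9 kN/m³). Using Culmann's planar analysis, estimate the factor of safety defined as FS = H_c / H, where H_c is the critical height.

FS = 1.60

H_c = (4c'/γ) · sinβ cosφ' / [1 − cos(β − φ')]
    = (4·14.3/20.9) · sin62.6°·cos27.5° / [1 − cos35.1°]
    = 2.737 · 0.7875 / 0.1819 = 11.85 m
FS = H_c / H = 11.85 / 7.4 = 1.602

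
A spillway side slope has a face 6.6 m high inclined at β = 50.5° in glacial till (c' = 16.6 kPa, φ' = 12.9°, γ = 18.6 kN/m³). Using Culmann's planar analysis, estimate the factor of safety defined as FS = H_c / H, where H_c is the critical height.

H_c = (4c'/γ) · sinβ cosφ' / [1 − cos(β − φ')]
    = (4·16.6/18.6) · sin50.5°·cos12.9° / [1 − cos37.6°]
    = 3.570 · 0.7521 / 0.2077 = 12.93 m
FS = H_c / H = 12.93 / 6.6 = 1.959

FS = 1.96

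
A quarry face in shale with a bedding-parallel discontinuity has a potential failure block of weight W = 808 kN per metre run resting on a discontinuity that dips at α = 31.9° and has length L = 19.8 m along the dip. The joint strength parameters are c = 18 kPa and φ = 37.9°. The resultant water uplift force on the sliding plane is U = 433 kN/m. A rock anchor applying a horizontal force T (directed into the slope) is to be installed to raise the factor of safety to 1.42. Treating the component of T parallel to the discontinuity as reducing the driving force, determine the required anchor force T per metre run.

Resolving forces along and normal to the sliding plane, with the horizontal anchor force T adding T·sinα to the effective normal force and T·cosα acting up the plane against the driving force:
FS = [cL + (W cosα − U + T sinα) tanφ] / [W sinα − T cosα]
Without the anchor: N' = 253.0 kN/m, driving T_d = 427.0 kN/m, resisting R = 18·19.8 + 253.0·tan37.9° = 553.3 kN/m, FS = 1.30.
Setting FS = 1.42 and solving for T:
1.42·(427.0 − T cos31.9°) = 553.3 + T sin31.9°·tan37.9°
T·(sin31.9°·tan37.9° + 1.42·cos31.9°) = 1.42·427.0 − 553.3
T·(0.5284·0.7785 + 1.42·0.8490) = 606.3 − 553.3 = 53.0
T·1.6169 = 53.0
T = 32.8 kN/m

T = 33 kN/m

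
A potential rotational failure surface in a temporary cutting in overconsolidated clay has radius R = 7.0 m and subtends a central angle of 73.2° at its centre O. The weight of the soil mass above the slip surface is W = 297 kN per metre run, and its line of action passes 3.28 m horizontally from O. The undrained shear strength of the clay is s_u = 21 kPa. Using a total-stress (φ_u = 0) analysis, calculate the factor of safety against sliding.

Taking moments about the centre O, the resisting moment is provided by the undrained shear strength acting along the arc:
Arc length L_a = R·θ = 7.0·(73.2°·π/180) = 7.0·1.2776 = 8.94 m
M_R = s_u·L_a·R = 21·8.94·7.0 = 1314.6 kN·m/m
M_D = W·d = 297·3.28 = 974.2 kN·m/m
FS = M_R / M_D = 1314.6 / 974.2 = 1.350

FS = 1.35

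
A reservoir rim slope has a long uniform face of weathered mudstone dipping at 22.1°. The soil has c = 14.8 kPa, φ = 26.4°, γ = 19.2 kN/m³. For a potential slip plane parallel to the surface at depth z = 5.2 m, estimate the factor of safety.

For an infinite slope with a slip plane parallel to the surface (no pore pressure): FS = [c + γz cos²β tanφ] / [γz sinβ cosβ].
γz = 19.2·5.2 = 99.84 kN/m²
Numerator = 14.8 + 99.84·cos²22.1°·tan26.4° = 14.8 + 99.84·0.8585·0.4964 = 57.346 kPa
Denominator = 99.84·sin22.1°·cos22.1° = 99.84·0.3762·0.9265 = 34.802 kPa
FS = 57.346 / 34.802 = 1.648

FS = 1.65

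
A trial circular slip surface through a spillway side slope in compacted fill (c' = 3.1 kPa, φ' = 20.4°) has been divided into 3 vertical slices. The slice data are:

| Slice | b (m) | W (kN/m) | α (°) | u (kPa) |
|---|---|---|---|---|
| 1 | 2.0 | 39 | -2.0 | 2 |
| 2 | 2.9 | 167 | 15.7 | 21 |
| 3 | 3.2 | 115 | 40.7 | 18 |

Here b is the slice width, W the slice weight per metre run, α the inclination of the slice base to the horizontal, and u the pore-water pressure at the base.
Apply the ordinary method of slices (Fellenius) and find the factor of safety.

FS = 0.69

Ordinary method of slices: FS = Σ[c'·Δl_i + (W_i cosα_i − u_i·Δl_i)·tanφ'] / Σ W_i sinα_i, with Δl_i = b_i / cosα_i.
Slice 1: Δl = 2.0/cos(-2.0°) = 2.001 m; N'_1 = 39·cos(-2.0°) − 2·2.001 = 35.0; c'Δl = 6.20; W sinα = -1.4
Slice 2: Δl = 2.9/cos15.7° = 3.012 m; N'_2 = 167·cos15.7° − 21·3.012 = 97.5; c'Δl = 9.34; W sinα = 45.2
Slice 3: Δl = 3.2/cos40.7° = 4.221 m; N'_3 = 115·cos40.7° − 18·4.221 = 11.2; c'Δl = 13.08; W sinα = 75.0
Σc'Δl = 28.6 kN/m; ΣN' = 143.7 kN/m; ΣW sinα = 118.8 kN/m
Resisting = 28.6 + 143.7·tan20.4° = 28.6 + 53.4 = 82.1 kN/m
FS = 82.1 / 118.8 = 0.691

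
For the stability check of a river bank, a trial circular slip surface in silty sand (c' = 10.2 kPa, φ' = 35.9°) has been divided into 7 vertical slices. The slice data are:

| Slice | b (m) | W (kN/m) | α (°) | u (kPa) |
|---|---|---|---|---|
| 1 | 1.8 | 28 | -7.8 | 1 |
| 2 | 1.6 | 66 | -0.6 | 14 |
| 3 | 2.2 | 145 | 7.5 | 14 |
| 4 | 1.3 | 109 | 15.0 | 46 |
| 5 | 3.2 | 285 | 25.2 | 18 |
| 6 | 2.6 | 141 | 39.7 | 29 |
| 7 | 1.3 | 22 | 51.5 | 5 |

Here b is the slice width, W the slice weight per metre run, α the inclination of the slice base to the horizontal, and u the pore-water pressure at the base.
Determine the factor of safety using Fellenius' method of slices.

Ordinary method of slices: FS = Σ[c'·Δl_i + (W_i cosα_i − u_i·Δl_i)·tanφ'] / Σ W_i sinα_i, with Δl_i = b_i / cosα_i.
Slice 1: Δl = 1.8/cos(-7.8°) = 1.817 m; N'_1 = 28·cos(-7.8°) − 1·1.817 = 25.9; c'Δl = 18.53; W sinα = -3.8
Slice 2: Δl = 1.6/cos(-0.6°) = 1.600 m; N'_2 = 66·cos(-0.6°) − 14·1.600 = 43.6; c'Δl = 16.32; W sinα = -0.7
Slice 3: Δl = 2.2/cos7.5° = 2.219 m; N'_3 = 145·cos7.5° − 14·2.219 = 112.7; c'Δl = 22.63; W sinα = 18.9
Slice 4: Δl = 1.3/cos15.0° = 1.346 m; N'_4 = 109·cos15.0° − 46·1.346 = 43.4; c'Δl = 13.73; W sinα = 28.2
Slice 5: Δl = 3.2/cos25.2° = 3.537 m; N'_5 = 285·cos25.2° − 18·3.537 = 194.2; c'Δl = 36.07; W sinα = 121.3
Slice 6: Δl = 2.6/cos39.7° = 3.379 m; N'_6 = 141·cos39.7° − 29·3.379 = 10.5; c'Δl = 34.47; W sinα = 90.1
Slice 7: Δl = 1.3/cos51.5° = 2.088 m; N'_7 = 22·cos51.5° − 5·2.088 = 3.3; c'Δl = 21.30; W sinα = 17.2
Σc'Δl = 163.1 kN/m; ΣN' = 433.5 kN/m; ΣW sinα = 271.3 kN/m
Resisting = 163.1 + 433.5·tan35.9° = 163.1 + 313.8 = 476.9 kN/m
FS = 476.9 / 271.3 = 1.758

FS = 1.76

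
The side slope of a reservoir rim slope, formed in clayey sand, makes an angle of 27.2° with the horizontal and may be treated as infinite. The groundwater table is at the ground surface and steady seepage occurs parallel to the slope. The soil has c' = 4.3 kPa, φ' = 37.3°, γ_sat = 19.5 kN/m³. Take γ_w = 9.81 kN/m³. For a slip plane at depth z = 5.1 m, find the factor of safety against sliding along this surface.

With seepage parallel to the slope and the water table at the surface, the effective normal stress on the slip plane uses the buoyant unit weight γ' = γ_sat − γ_w while the driving shear stress uses γ_sat:
FS = [c' + γ' z cos²β tanφ'] / [γ_sat z sinβ cosβ]
γ' = 19.5 − 9.81 = 9.69 kN/m³
Numerator = 4.3 + 9.69·5.1·cos²27.2°·tan37.3° = 4.3 + 9.69·5.1·0.7911·0.7618 = 34.081 kPa
Denominator = 19.5·5.1·sin27.2°·cos27.2° = 19.5·5.1·0.4571·0.8894 = 40.431 kPa
FS = 34.081 / 40.431 = 0.843

FS = 0.84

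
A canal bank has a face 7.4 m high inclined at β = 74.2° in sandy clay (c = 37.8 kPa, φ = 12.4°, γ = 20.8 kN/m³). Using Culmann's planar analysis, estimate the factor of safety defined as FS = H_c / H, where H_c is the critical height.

FS = 1.75

H_c = (4c/γ) · sinβ cosφ / [1 − cos(β − φ)]
    = (4·37.8/20.8) · sin74.2°·cos12.4° / [1 − cos61.8°]
    = 7.269 · 0.9398 / 0.5274 = 12.95 m
FS = H_c / H = 12.95 / 7.4 = 1.750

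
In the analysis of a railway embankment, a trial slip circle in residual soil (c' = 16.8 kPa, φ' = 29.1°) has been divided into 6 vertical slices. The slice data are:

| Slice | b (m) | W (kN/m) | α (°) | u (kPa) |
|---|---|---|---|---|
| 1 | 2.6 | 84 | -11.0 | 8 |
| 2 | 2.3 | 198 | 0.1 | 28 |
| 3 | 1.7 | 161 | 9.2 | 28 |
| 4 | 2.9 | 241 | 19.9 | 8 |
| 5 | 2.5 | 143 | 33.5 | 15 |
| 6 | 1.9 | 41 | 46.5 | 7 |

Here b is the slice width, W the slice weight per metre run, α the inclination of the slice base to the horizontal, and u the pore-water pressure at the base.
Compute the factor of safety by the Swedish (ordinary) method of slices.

Ordinary method of slices: FS = Σ[c'·Δl_i + (W_i cosα_i − u_i·Δl_i)·tanφ'] / Σ W_i sinα_i, with Δl_i = b_i / cosα_i.
Slice 1: Δl = 2.6/cos(-11.0°) = 2.649 m; N'_1 = 84·cos(-11.0°) − 8·2.649 = 61.3; c'Δl = 44.50; W sinα = -16.0
Slice 2: Δl = 2.3/cos0.1° = 2.300 m; N'_2 = 198·cos0.1° − 28·2.300 = 133.6; c'Δl = 38.64; W sinα = 0.3
Slice 3: Δl = 1.7/cos9.2° = 1.722 m; N'_3 = 161·cos9.2° − 28·1.722 = 110.7; c'Δl = 28.93; W sinα = 25.7
Slice 4: Δl = 2.9/cos19.9° = 3.084 m; N'_4 = 241·cos19.9° − 8·3.084 = 201.9; c'Δl = 51.81; W sinα = 82.0
Slice 5: Δl = 2.5/cos33.5° = 2.998 m; N'_5 = 143·cos33.5° − 15·2.998 = 74.3; c'Δl = 50.37; W sinα = 78.9
Slice 6: Δl = 1.9/cos46.5° = 2.760 m; N'_6 = 41·cos46.5° − 7·2.760 = 8.9; c'Δl = 46.37; W sinα = 29.7
Σc'Δl = 260.6 kN/m; ΣN' = 590.7 kN/m; ΣW sinα = 200.8 kN/m
Resisting = 260.6 + 590.7·tan29.1° = 260.6 + 328.8 = 589.4 kN/m
FS = 589.4 / 200.8 = 2.936

FS = 2.94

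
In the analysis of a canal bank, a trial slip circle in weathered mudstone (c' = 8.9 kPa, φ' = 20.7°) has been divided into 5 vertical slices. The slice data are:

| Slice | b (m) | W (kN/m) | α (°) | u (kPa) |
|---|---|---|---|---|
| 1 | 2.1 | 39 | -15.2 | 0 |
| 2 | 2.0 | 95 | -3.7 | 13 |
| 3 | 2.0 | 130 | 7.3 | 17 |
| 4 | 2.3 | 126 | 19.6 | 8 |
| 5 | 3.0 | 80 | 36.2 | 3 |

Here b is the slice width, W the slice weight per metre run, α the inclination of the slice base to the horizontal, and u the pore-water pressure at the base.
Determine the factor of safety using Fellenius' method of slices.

FS = 2.72

Ordinary method of slices: FS = Σ[c'·Δl_i + (W_i cosα_i − u_i·Δl_i)·tanφ'] / Σ W_i sinα_i, with Δl_i = b_i / cosα_i.
Slice 1: Δl = 2.1/cos(-15.2°) = 2.176 m; N'_1 = 39·cos(-15.2°) − 0·2.176 = 37.6; c'Δl = 19.37; W sinα = -10.2
Slice 2: Δl = 2.0/cos(-3.7°) = 2.004 m; N'_2 = 95·cos(-3.7°) − 13·2.004 = 68.7; c'Δl = 17.84; W sinα = -6.1
Slice 3: Δl = 2.0/cos7.3° = 2.016 m; N'_3 = 130·cos7.3° − 17·2.016 = 94.7; c'Δl = 17.95; W sinα = 16.5
Slice 4: Δl = 2.3/cos19.6° = 2.441 m; N'_4 = 126·cos19.6° − 8·2.441 = 99.2; c'Δl = 21.73; W sinα = 42.3
Slice 5: Δl = 3.0/cos36.2° = 3.718 m; N'_5 = 80·cos36.2° − 3·3.718 = 53.4; c'Δl = 33.09; W sinα = 47.2
Σc'Δl = 110.0 kN/m; ΣN' = 353.6 kN/m; ΣW sinα = 89.7 kN/m
Resisting = 110.0 + 353.6·tan20.7° = 110.0 + 133.6 = 243.6 kN/m
FS = 243.6 / 89.7 = 2.716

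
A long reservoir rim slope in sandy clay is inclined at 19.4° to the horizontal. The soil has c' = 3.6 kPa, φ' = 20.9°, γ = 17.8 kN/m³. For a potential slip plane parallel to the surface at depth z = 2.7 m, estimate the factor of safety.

FS = 1.32

For an infinite slope with a slip plane parallel to the surface (no pore pressure): FS = [c' + γz cos²β tanφ'] / [γz sinβ cosβ].
γz = 17.8·2.7 = 48.06 kN/m²
Numerator = 3.6 + 48.06·cos²19.4°·tan20.9° = 3.6 + 48.06·0.8897·0.3819 = 19.927 kPa
Denominator = 48.06·sin19.4°·cos19.4° = 48.06·0.3322·0.9432 = 15.057 kPa
FS = 19.927 / 15.057 = 1.323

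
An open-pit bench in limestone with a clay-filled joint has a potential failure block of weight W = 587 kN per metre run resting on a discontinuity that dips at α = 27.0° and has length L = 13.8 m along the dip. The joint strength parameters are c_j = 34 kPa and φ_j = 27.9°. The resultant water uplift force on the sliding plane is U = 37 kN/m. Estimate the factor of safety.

Resolving the block weight along and normal to the plane and applying the Mohr–Coulomb strength on the joint:
N' = W cosα − U = 587·cos27.0° − 37 = 486.0 kN/m
Driving force T = W sinα = 587·sin27.0° = 266.5 kN/m
Resisting force R = c_j·L + N'·tanφ_j = 34·13.8 + 486.0·tan27.9° = 469.2 + 257.3 = 726.5 kN/m
FS = R / T = 726.5 / 266.5 = 2.726

FS = 2.73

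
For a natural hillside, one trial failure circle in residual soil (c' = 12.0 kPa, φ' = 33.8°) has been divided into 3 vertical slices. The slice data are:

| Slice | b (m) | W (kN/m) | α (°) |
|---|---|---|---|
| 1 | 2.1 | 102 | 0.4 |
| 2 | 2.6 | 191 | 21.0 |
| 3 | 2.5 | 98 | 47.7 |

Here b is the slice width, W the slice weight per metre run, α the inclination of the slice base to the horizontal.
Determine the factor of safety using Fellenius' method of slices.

Ordinary method of slices: FS = Σ[c'·Δl_i + (W_i cosα_i)·tanφ'] / Σ W_i sinα_i, with Δl_i = b_i / cosα_i.
Slice 1: Δl = 2.1/cos0.4° = 2.100 m; N'_1 = 102·cos0.4° = 102.0; c'Δl = 25.20; W sinα = 0.7
Slice 2: Δl = 2.6/cos21.0° = 2.785 m; N'_2 = 191·cos21.0° = 178.3; c'Δl = 33.42; W sinα = 68.4
Slice 3: Δl = 2.5/cos47.7° = 3.715 m; N'_3 = 98·cos47.7° = 66.0; c'Δl = 44.58; W sinα = 72.5
Σc'Δl = 103.2 kN/m; ΣN' = 346.3 kN/m; ΣW sinα = 141.6 kN/m
Resisting = 103.2 + 346.3·tan33.8° = 103.2 + 231.8 = 335.0 kN/m
FS = 335.0 / 141.6 = 2.365

FS = 2.37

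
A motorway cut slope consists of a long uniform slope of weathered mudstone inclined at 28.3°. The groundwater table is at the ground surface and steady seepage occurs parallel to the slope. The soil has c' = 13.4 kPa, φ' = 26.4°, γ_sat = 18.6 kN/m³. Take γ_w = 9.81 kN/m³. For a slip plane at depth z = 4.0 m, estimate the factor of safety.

With seepage parallel to the slope and the water table at the surface, the effective normal stress on the slip plane uses the buoyant unit weight γ' = γ_sat − γ_w while the driving shear stress uses γ_sat:
FS = [c' + γ' z cos²β tanφ'] / [γ_sat z sinβ cosβ]
γ' = 18.6 − 9.81 = 8.79 kN/m³
Numerator = 13.4 + 8.79·4.0·cos²28.3°·tan26.4° = 13.4 + 8.79·4.0·0.7752·0.4964 = 26.931 kPa
Denominator = 18.6·4.0·sin28.3°·cos28.3° = 18.6·4.0·0.4741·0.8805 = 31.056 kPa
FS = 26.931 / 31.056 = 0.867

FS = 0.87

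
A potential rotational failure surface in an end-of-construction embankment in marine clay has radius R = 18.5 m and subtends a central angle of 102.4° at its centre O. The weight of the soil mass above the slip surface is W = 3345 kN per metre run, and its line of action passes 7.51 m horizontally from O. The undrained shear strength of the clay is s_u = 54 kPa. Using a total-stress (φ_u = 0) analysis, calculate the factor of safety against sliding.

Taking moments about the centre O, the resisting moment is provided by the undrained shear strength acting along the arc:
Arc length L_a = R·θ = 18.5·(102.4°·π/180) = 18.5·1.7872 = 33.06 m
M_R = s_u·L_a·R = 54·33.06·18.5 = 33030.5 kN·m/m
M_D = W·d = 3345·7.51 = 25121.0 kN·m/m
FS = M_R / M_D = 33030.5 / 25121.0 = 1.315

FS = 1.31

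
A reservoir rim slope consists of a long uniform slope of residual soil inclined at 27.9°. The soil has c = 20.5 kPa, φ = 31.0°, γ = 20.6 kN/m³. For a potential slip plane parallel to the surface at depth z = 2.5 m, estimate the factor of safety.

FS = 2.10

For an infinite slope with a slip plane parallel to the surface (no pore pressure): FS = [c + γz cos²β tanφ] / [γz sinβ cosβ].
γz = 20.6·2.5 = 51.50 kN/m²
Numerator = 20.5 + 51.50·cos²27.9°·tan31.0° = 20.5 + 51.50·0.7810·0.6009 = 44.669 kPa
Denominator = 51.50·sin27.9°·cos27.9° = 51.50·0.4679·0.8838 = 21.297 kPa
FS = 44.669 / 21.297 = 2.097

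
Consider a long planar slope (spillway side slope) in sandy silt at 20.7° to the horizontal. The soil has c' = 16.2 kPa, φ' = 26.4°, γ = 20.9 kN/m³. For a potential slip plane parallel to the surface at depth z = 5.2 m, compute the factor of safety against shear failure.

FS = 1.76

For an infinite slope with a slip plane parallel to the surface (no pore pressure): FS = [c' + γz cos²β tanφ'] / [γz sinβ cosβ].
γz = 20.9·5.2 = 108.68 kN/m²
Numerator = 16.2 + 108.68·cos²20.7°·tan26.4° = 16.2 + 108.68·0.8751·0.4964 = 63.409 kPa
Denominator = 108.68·sin20.7°·cos20.7° = 108.68·0.3535·0.9354 = 35.936 kPa
FS = 63.409 / 35.936 = 1.765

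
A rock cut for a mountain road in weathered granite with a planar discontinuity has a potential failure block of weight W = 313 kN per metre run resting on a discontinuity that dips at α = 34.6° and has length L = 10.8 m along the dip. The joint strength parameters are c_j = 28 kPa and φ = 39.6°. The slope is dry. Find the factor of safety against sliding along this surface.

FS = 2.90

Resolving the block weight along and normal to the plane and applying the Mohr–Coulomb strength on the joint:
N' = W cosα = 313·cos34.6° = 257.6 kN/m
Driving force T = W sinα = 313·sin34.6° = 177.7 kN/m
Resisting force R = c_j·L + N'·tanφ = 28·10.8 + 257.6·tan39.6° = 302.4 + 213.1 = 515.5 kN/m
FS = R / T = 515.5 / 177.7 = 2.901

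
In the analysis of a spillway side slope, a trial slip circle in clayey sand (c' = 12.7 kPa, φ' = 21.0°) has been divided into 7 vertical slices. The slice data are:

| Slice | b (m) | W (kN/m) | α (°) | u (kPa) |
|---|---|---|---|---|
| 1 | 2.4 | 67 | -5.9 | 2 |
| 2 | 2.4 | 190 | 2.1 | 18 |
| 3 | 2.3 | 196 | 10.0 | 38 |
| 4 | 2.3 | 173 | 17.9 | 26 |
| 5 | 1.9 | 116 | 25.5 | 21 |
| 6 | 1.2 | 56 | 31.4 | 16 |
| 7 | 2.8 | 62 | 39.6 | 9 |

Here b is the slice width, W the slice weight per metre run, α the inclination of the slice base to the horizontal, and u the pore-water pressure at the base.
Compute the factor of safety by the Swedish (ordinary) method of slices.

FS = 1.99

Ordinary method of slices: FS = Σ[c'·Δl_i + (W_i cosα_i − u_i·Δl_i)·tanφ'] / Σ W_i sinα_i, with Δl_i = b_i / cosα_i.
Slice 1: Δl = 2.4/cos(-5.9°) = 2.413 m; N'_1 = 67·cos(-5.9°) − 2·2.413 = 61.8; c'Δl = 30.64; W sinα = -6.9
Slice 2: Δl = 2.4/cos2.1° = 2.402 m; N'_2 = 190·cos2.1° − 18·2.402 = 146.6; c'Δl = 30.50; W sinα = 7.0
Slice 3: Δl = 2.3/cos10.0° = 2.335 m; N'_3 = 196·cos10.0° − 38·2.335 = 104.3; c'Δl = 29.66; W sinα = 34.0
Slice 4: Δl = 2.3/cos17.9° = 2.417 m; N'_4 = 173·cos17.9° − 26·2.417 = 101.8; c'Δl = 30.70; W sinα = 53.2
Slice 5: Δl = 1.9/cos25.5° = 2.105 m; N'_5 = 116·cos25.5° − 21·2.105 = 60.5; c'Δl = 26.73; W sinα = 49.9
Slice 6: Δl = 1.2/cos31.4° = 1.406 m; N'_6 = 56·cos31.4° − 16·1.406 = 25.3; c'Δl = 17.85; W sinα = 29.2
Slice 7: Δl = 2.8/cos39.6° = 3.634 m; N'_7 = 62·cos39.6° − 9·3.634 = 15.1; c'Δl = 46.15; W sinα = 39.5
Σc'Δl = 212.2 kN/m; ΣN' = 515.4 kN/m; ΣW sinα = 205.9 kN/m
Resisting = 212.2 + 515.4·tan21.0° = 212.2 + 197.8 = 410.1 kN/m
FS = 410.1 / 205.9 = 1.991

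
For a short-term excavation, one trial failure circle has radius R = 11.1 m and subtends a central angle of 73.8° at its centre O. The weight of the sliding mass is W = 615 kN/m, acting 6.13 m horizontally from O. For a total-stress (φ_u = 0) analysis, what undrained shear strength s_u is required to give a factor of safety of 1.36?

FS = s_u·L_a·R / (W·d), so s_u = FS·W·d / (L_a·R).
Arc length L_a = R·θ = 11.1·(73.8°·π/180) = 11.1·1.2881 = 14.30 m
s_u = 1.36·615·6.13 / (14.30·11.1) = 5127.1 / 158.70 = 32.31 kPa

s_u = 32.3 kPa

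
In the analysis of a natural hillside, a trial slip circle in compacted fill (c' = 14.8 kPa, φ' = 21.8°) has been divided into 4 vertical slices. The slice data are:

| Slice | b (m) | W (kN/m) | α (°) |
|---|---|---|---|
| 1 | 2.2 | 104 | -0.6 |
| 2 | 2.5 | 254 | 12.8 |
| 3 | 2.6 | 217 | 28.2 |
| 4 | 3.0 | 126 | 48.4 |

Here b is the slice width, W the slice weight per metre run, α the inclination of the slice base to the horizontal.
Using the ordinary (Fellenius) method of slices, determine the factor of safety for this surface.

Ordinary method of slices: FS = Σ[c'·Δl_i + (W_i cosα_i)·tanφ'] / Σ W_i sinα_i, with Δl_i = b_i / cosα_i.
Slice 1: Δl = 2.2/cos(-0.6°) = 2.200 m; N'_1 = 104·cos(-0.6°) = 104.0; c'Δl = 32.56; W sinα = -1.1
Slice 2: Δl = 2.5/cos12.8° = 2.564 m; N'_2 = 254·cos12.8° = 247.7; c'Δl = 37.94; W sinα = 56.3
Slice 3: Δl = 2.6/cos28.2° = 2.950 m; N'_3 = 217·cos28.2° = 191.2; c'Δl = 43.66; W sinα = 102.5
Slice 4: Δl = 3.0/cos48.4° = 4.519 m; N'_4 = 126·cos48.4° = 83.7; c'Δl = 66.87; W sinα = 94.2
Σc'Δl = 181.0 kN/m; ΣN' = 626.6 kN/m; ΣW sinα = 252.0 kN/m
Resisting = 181.0 + 626.6·tan21.8° = 181.0 + 250.6 = 431.7 kN/m
FS = 431.7 / 252.0 = 1.713

FS = 1.71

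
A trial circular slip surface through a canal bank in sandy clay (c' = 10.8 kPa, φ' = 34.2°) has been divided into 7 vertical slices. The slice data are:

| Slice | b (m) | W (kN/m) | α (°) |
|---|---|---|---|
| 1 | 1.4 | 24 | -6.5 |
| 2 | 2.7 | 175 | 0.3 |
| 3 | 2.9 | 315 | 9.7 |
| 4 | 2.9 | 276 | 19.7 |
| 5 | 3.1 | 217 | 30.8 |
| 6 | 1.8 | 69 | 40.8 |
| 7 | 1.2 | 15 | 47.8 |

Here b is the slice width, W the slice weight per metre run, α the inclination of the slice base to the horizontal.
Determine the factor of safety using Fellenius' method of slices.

FS = 2.84

Ordinary method of slices: FS = Σ[c'·Δl_i + (W_i cosα_i)·tanφ'] / Σ W_i sinα_i, with Δl_i = b_i / cosα_i.
Slice 1: Δl = 1.4/cos(-6.5°) = 1.409 m; N'_1 = 24·cos(-6.5°) = 23.8; c'Δl = 15.22; W sinα = -2.7
Slice 2: Δl = 2.7/cos0.3° = 2.700 m; N'_2 = 175·cos0.3° = 175.0; c'Δl = 29.16; W sinα = 0.9
Slice 3: Δl = 2.9/cos9.7° = 2.942 m; N'_3 = 315·cos9.7° = 310.5; c'Δl = 31.77; W sinα = 53.1
Slice 4: Δl = 2.9/cos19.7° = 3.080 m; N'_4 = 276·cos19.7° = 259.8; c'Δl = 33.27; W sinα = 93.0
Slice 5: Δl = 3.1/cos30.8° = 3.609 m; N'_5 = 217·cos30.8° = 186.4; c'Δl = 38.98; W sinα = 111.1
Slice 6: Δl = 1.8/cos40.8° = 2.378 m; N'_6 = 69·cos40.8° = 52.2; c'Δl = 25.68; W sinα = 45.1
Slice 7: Δl = 1.2/cos47.8° = 1.786 m; N'_7 = 15·cos47.8° = 10.1; c'Δl = 19.29; W sinα = 11.1
Σc'Δl = 193.4 kN/m; ΣN' = 1017.9 kN/m; ΣW sinα = 311.6 kN/m
Resisting = 193.4 + 1017.9·tan34.2° = 193.4 + 691.8 = 885.1 kN/m
FS = 885.1 / 311.6 = 2.840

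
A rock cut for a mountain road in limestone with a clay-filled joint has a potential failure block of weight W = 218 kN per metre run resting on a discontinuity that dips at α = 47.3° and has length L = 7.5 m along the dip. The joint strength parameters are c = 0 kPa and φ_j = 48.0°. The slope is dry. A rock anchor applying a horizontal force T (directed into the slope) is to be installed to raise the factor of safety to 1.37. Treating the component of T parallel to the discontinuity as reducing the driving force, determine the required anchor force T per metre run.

Resolving forces along and normal to the sliding plane, with the horizontal anchor force T adding T·sinα to the effective normal force and T·cosα acting up the plane against the driving force:
FS = [cL + (W cosα + T sinα) tanφ_j] / [W sinα − T cosα]
Without the anchor: N' = 147.8 kN/m, driving T_d = 160.2 kN/m, resisting R = 0·7.5 + 147.8·tan48.0° = 164.2 kN/m, FS = 1.02.
Setting FS = 1.37 and solving for T:
1.37·(160.2 − T cos47.3°) = 164.2 + T sin47.3°·tan48.0°
T·(sin47.3°·tan48.0° + 1.37·cos47.3°) = 1.37·160.2 − 164.2
T·(0.7349·1.1106 + 1.37·0.6782) = 219.5 − 164.2 = 55.3
T·1.7453 = 55.3
T = 31.7 kN/m

T = 32 kN/m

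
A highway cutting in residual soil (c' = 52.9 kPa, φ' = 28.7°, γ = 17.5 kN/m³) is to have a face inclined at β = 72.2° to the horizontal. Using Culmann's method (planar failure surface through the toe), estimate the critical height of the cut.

Culmann's analysis gives the critical failure plane at α_cr = (β + φ')/2 = (72.2 + 28.7)/2 = 50.5°, and the critical height
H_c = (4c'/γ) · sinβ cosφ' / [1 − cos(β − φ')]
    = (4·52.9/17.5) · sin72.2°·cos28.7° / [1 − cos(43.5°)]
    = 12.091 · 0.9521·0.8771 / [1 − 0.7254]
    = 12.091 · 0.8352 / 0.2746
    = 36.77 m

H_c = 36.77 m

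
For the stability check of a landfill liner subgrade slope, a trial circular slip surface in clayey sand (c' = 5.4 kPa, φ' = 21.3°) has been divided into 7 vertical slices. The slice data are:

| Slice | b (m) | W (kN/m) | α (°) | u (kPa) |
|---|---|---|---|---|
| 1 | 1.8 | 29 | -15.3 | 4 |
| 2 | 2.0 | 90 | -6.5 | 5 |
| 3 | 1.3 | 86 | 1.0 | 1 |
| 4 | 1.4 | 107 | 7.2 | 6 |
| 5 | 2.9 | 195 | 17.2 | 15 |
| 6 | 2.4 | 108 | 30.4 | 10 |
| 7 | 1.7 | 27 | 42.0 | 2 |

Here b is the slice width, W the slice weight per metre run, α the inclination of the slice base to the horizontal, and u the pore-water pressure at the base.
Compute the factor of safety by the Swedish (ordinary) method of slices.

Ordinary method of slices: FS = Σ[c'·Δl_i + (W_i cosα_i − u_i·Δl_i)·tanφ'] / Σ W_i sinα_i, with Δl_i = b_i / cosα_i.
Slice 1: Δl = 1.8/cos(-15.3°) = 1.866 m; N'_1 = 29·cos(-15.3°) − 4·1.866 = 20.5; c'Δl = 10.08; W sinα = -7.7
Slice 2: Δl = 2.0/cos(-6.5°) = 2.013 m; N'_2 = 90·cos(-6.5°) − 5·2.013 = 79.4; c'Δl = 10.87; W sinα = -10.2
Slice 3: Δl = 1.3/cos1.0° = 1.300 m; N'_3 = 86·cos1.0° − 1·1.300 = 84.7; c'Δl = 7.02; W sinα = 1.5
Slice 4: Δl = 1.4/cos7.2° = 1.411 m; N'_4 = 107·cos7.2° − 6·1.411 = 97.7; c'Δl = 7.62; W sinα = 13.4
Slice 5: Δl = 2.9/cos17.2° = 3.036 m; N'_5 = 195·cos17.2° − 15·3.036 = 140.7; c'Δl = 16.39; W sinα = 57.7
Slice 6: Δl = 2.4/cos30.4° = 2.783 m; N'_6 = 108·cos30.4° − 10·2.783 = 65.3; c'Δl = 15.03; W sinα = 54.7
Slice 7: Δl = 1.7/cos42.0° = 2.288 m; N'_7 = 27·cos42.0° − 2·2.288 = 15.5; c'Δl = 12.35; W sinα = 18.1
Σc'Δl = 79.4 kN/m; ΣN' = 503.8 kN/m; ΣW sinα = 127.5 kN/m
Resisting = 79.4 + 503.8·tan21.3° = 79.4 + 196.4 = 275.8 kN/m
FS = 275.8 / 127.5 = 2.164

FS = 2.16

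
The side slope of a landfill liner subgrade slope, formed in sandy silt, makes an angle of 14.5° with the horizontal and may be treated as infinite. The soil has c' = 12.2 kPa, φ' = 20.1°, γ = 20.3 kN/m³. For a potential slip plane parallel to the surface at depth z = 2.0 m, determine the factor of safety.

FS = 2.65

For an infinite slope with a slip plane parallel to the surface (no pore pressure): FS = [c' + γz cos²β tanφ'] / [γz sinβ cosβ].
γz = 20.3·2.0 = 40.60 kN/m²
Numerator = 12.2 + 40.60·cos²14.5°·tan20.1° = 12.2 + 40.60·0.9373·0.3659 = 26.126 kPa
Denominator = 40.60·sin14.5°·cos14.5° = 40.60·0.2504·0.9681 = 9.842 kPa
FS = 26.126 / 9.842 = 2.655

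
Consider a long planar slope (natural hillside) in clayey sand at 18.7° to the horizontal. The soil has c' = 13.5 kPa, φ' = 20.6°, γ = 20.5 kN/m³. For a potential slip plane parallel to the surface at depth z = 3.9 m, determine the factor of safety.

FS = 1.67

For an infinite slope with a slip plane parallel to the surface (no pore pressure): FS = [c' + γz cos²β tanφ'] / [γz sinβ cosβ].
γz = 20.5·3.9 = 79.95 kN/m²
Numerator = 13.5 + 79.95·cos²18.7°·tan20.6° = 13.5 + 79.95·0.8972·0.3759 = 40.462 kPa
Denominator = 79.95·sin18.7°·cos18.7° = 79.95·0.3206·0.9472 = 24.280 kPa
FS = 40.462 / 24.280 = 1.666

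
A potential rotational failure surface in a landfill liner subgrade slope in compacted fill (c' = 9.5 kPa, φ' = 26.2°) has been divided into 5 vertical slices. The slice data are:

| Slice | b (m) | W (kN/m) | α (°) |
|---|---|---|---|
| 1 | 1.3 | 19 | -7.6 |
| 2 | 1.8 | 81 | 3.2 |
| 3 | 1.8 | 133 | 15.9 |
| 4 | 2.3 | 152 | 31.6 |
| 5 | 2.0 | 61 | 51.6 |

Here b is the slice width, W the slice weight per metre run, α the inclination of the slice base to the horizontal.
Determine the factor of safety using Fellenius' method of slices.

Ordinary method of slices: FS = Σ[c'·Δl_i + (W_i cosα_i)·tanφ'] / Σ W_i sinα_i, with Δl_i = b_i / cosα_i.
Slice 1: Δl = 1.3/cos(-7.6°) = 1.312 m; N'_1 = 19·cos(-7.6°) = 18.8; c'Δl = 12.46; W sinα = -2.5
Slice 2: Δl = 1.8/cos3.2° = 1.803 m; N'_2 = 81·cos3.2° = 80.9; c'Δl = 17.13; W sinα = 4.5
Slice 3: Δl = 1.8/cos15.9° = 1.872 m; N'_3 = 133·cos15.9° = 127.9; c'Δl = 17.78; W sinα = 36.4
Slice 4: Δl = 2.3/cos31.6° = 2.700 m; N'_4 = 152·cos31.6° = 129.5; c'Δl = 25.65; W sinα = 79.6
Slice 5: Δl = 2.0/cos51.6° = 3.220 m; N'_5 = 61·cos51.6° = 37.9; c'Δl = 30.59; W sinα = 47.8
Σc'Δl = 103.6 kN/m; ΣN' = 395.0 kN/m; ΣW sinα = 165.9 kN/m
Resisting = 103.6 + 395.0·tan26.2° = 103.6 + 194.3 = 298.0 kN/m
FS = 298.0 / 165.9 = 1.796

FS = 1.80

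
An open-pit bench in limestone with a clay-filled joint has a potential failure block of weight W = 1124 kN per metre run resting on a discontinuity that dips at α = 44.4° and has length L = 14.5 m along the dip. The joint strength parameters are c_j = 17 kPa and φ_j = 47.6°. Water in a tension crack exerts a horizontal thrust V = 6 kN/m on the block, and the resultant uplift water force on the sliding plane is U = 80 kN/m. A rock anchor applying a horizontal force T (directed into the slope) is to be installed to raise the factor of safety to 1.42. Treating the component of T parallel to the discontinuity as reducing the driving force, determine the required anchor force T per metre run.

Resolving forces along and normal to the sliding plane, with the horizontal anchor force T adding T·sinα to the effective normal force and T·cosα acting up the plane against the driving force:
FS = [c_jL + (W cosα − U − V sinα + T sinα) tanφ_j] / [W sinα + V cosα − T cosα]
Without the anchor: N' = 718.9 kN/m, driving T_d = 790.7 kN/m, resisting R = 17·14.5 + 718.9·tan47.6° = 1033.8 kN/m, FS = 1.31.
Setting FS = 1.42 and solving for T:
1.42·(790.7 − T cos44.4°) = 1033.8 + T sin44.4°·tan47.6°
T·(sin44.4°·tan47.6° + 1.42·cos44.4°) = 1.42·790.7 − 1033.8
T·(0.6997·1.0951 + 1.42·0.7145) = 1122.8 − 1033.8 = 89.0
T·1.7808 = 89.0
T = 50.0 kN/m

T = 50 kN/m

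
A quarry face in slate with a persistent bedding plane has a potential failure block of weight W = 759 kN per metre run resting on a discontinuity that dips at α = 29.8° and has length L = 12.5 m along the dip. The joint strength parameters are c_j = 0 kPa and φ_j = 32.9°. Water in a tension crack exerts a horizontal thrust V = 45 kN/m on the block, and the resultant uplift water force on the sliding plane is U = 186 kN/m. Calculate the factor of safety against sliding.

FS = 0.70

Resolving the block weight along and normal to the plane and applying the Mohr–Coulomb strength on the joint:
N' = W cosα − U − V sinα = 759·cos29.8° − 186 − 45·sin29.8° = 450.3 kN/m
Driving force T = W sinα + V cosα = 759·sin29.8° + 45·cos29.8° = 416.3 kN/m
Resisting force R = c_j·L + N'·tanφ_j = 0·12.5 + 450.3·tan32.9° = 0.0 + 291.3 = 291.3 kN/m
FS = R / T = 291.3 / 416.3 = 0.700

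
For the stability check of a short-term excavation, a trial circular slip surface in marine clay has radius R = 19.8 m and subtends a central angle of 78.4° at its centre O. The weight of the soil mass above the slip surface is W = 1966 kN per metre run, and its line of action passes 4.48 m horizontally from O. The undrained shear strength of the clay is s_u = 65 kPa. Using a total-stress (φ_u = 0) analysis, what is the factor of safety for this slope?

FS = 3.96

Taking moments about the centre O, the resisting moment is provided by the undrained shear strength acting along the arc:
Arc length L_a = R·θ = 19.8·(78.4°·π/180) = 19.8·1.3683 = 27.09 m
M_R = s_u·L_a·R = 65·27.09·19.8 = 34868.8 kN·m/m
M_D = W·d = 1966·4.48 = 8807.7 kN·m/m
FS = M_R / M_D = 34868.8 / 8807.7 = 3.959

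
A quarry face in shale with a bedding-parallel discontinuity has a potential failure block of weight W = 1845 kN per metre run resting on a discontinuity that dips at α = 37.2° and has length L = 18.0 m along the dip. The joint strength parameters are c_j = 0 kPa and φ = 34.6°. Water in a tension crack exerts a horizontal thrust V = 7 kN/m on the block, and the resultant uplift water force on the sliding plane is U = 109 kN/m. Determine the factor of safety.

Resolving the block weight along and normal to the plane and applying the Mohr–Coulomb strength on the joint:
N' = W cosα − U − V sinα = 1845·cos37.2° − 109 − 7·sin37.2° = 1356.4 kN/m
Driving force T = W sinα + V cosα = 1845·sin37.2° + 7·cos37.2° = 1121.1 kN/m
Resisting force R = c_j·L + N'·tanφ = 0·18.0 + 1356.4·tan34.6° = 0.0 + 935.7 = 935.7 kN/m
FS = R / T = 935.7 / 1121.1 = 0.835

FS = 0.83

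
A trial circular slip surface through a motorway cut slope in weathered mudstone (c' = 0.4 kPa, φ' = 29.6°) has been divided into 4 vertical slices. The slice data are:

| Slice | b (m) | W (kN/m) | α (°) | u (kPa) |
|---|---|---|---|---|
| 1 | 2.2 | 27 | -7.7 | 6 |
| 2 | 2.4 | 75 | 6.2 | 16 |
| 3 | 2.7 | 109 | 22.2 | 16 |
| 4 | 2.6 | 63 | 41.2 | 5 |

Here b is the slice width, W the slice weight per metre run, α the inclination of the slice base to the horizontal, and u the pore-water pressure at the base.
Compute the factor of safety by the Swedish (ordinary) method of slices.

Ordinary method of slices: FS = Σ[c'·Δl_i + (W_i cosα_i − u_i·Δl_i)·tanφ'] / Σ W_i sinα_i, with Δl_i = b_i / cosα_i.
Slice 1: Δl = 2.2/cos(-7.7°) = 2.220 m; N'_1 = 27·cos(-7.7°) − 6·2.220 = 13.4; c'Δl = 0.89; W sinα = -3.6
Slice 2: Δl = 2.4/cos6.2° = 2.414 m; N'_2 = 75·cos6.2° − 16·2.414 = 35.9; c'Δl = 0.97; W sinα = 8.1
Slice 3: Δl = 2.7/cos22.2° = 2.916 m; N'_3 = 109·cos22.2° − 16·2.916 = 54.3; c'Δl = 1.17; W sinα = 41.2
Slice 4: Δl = 2.6/cos41.2° = 3.456 m; N'_4 = 63·cos41.2° − 5·3.456 = 30.1; c'Δl = 1.38; W sinα = 41.5
Σc'Δl = 4.4 kN/m; ΣN' = 133.8 kN/m; ΣW sinα = 87.2 kN/m
Resisting = 4.4 + 133.8·tan29.6° = 4.4 + 76.0 = 80.4 kN/m
FS = 80.4 / 87.2 = 0.922

FS = 0.92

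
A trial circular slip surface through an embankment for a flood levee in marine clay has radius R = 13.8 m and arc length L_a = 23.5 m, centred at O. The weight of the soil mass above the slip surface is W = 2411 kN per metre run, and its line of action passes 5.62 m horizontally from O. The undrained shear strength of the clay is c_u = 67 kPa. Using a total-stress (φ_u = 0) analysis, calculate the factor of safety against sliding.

FS = 1.60

Taking moments about the centre O, the resisting moment is provided by the undrained shear strength acting along the arc:
M_R = c_u·L_a·R = 67·23.50·13.8 = 21728.1 kN·m/m
M_D = W·d = 2411·5.62 = 13549.8 kN·m/m
FS = M_R / M_D = 21728.1 / 13549.8 = 1.604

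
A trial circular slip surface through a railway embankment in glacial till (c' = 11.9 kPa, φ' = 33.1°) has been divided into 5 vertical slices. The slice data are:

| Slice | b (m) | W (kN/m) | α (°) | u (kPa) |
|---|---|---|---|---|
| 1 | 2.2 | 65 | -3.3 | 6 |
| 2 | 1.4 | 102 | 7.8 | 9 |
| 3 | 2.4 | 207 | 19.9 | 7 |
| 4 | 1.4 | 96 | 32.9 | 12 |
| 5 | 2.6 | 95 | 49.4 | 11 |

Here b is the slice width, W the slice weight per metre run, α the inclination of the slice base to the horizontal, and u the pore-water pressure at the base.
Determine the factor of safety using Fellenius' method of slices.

FS = 1.95

Ordinary method of slices: FS = Σ[c'·Δl_i + (W_i cosα_i − u_i·Δl_i)·tanφ'] / Σ W_i sinα_i, with Δl_i = b_i / cosα_i.
Slice 1: Δl = 2.2/cos(-3.3°) = 2.204 m; N'_1 = 65·cos(-3.3°) − 6·2.204 = 51.7; c'Δl = 26.22; W sinα = -3.7
Slice 2: Δl = 1.4/cos7.8° = 1.413 m; N'_2 = 102·cos7.8° − 9·1.413 = 88.3; c'Δl = 16.82; W sinα = 13.8
Slice 3: Δl = 2.4/cos19.9° = 2.552 m; N'_3 = 207·cos19.9° − 7·2.552 = 176.8; c'Δl = 30.37; W sinα = 70.5
Slice 4: Δl = 1.4/cos32.9° = 1.667 m; N'_4 = 96·cos32.9° − 12·1.667 = 60.6; c'Δl = 19.84; W sinα = 52.1
Slice 5: Δl = 2.6/cos49.4° = 3.995 m; N'_5 = 95·cos49.4° − 11·3.995 = 17.9; c'Δl = 47.54; W sinα = 72.1
Σc'Δl = 140.8 kN/m; ΣN' = 395.3 kN/m; ΣW sinα = 204.8 kN/m
Resisting = 140.8 + 395.3·tan33.1° = 140.8 + 257.7 = 398.5 kN/m
FS = 398.5 / 204.8 = 1.945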